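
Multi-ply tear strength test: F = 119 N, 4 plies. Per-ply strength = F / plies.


Formula: Per-ply strength = Total force / Number of plies
Per-ply = 119 N / 4
Per-ply = 29.75 N

29.75 N


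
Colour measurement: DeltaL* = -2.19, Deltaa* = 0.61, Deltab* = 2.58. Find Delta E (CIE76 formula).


Formula: Delta E = sqrt(dL*^2 + da*^2 + db*^2)
Step 1: dL*^2 = (-2.19)^2 = 4.7961
Step 2: da*^2 = 0.61^2 = 0.3721
Step 3: db*^2 = 2.58^2 = 6.6564
Step 4: Sum = 4.7961 + 0.3721 + 6.6564 = 11.8246
Step 5: Delta E = sqrt(11.8246) = 3.44

3.44 Delta E


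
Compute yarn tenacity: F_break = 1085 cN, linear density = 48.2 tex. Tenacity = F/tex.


Formula: Tenacity = Breaking force / Linear density
Tenacity = 1085 cN / 48.2 tex
Tenacity = 22.51 cN/tex

22.51 cN/tex


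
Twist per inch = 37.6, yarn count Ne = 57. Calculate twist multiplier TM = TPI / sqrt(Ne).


Formula: TM = TPI / sqrt(Ne)
Step 1: sqrt(Ne) = sqrt(57) = 7.5498
Step 2: TM = 37.6 / 7.5498 = 4.98

4.98 TM


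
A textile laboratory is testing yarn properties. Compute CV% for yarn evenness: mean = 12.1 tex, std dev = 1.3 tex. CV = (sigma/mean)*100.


Formula: CV% = (standard deviation / mean) * 100
Step 1: Ratio = 1.3 / 12.1 = 0.107438
Step 2: CV% = 0.107438 * 100 = 10.7438% ≈ 10.7%

10.7%


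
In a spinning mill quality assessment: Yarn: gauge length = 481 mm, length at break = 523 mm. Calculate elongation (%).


Formula: Elongation (%) = ((L_break - L0) / L0) * 100
Step 1: Extension = 523 - 481 = 42 mm
Step 2: Elongation = (42 / 481) * 100
Step 3: Elongation = 0.087318 * 100 = 8.7318% ≈ 8.7%

8.7%


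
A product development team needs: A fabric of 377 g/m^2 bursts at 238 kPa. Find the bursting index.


Formula: Bursting Index = Bursting Strength / Fabric GSM
BI = 238 kPa / 377 g/m^2
BI = 0.631 kPa/(g/m^2)

0.631 kPa/(g/m^2)


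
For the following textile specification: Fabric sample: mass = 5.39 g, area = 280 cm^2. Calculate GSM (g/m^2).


Formula: GSM = mass_g / area_m2
Step 1: Convert area: 280 cm^2 = 280 / 10000 = 0.028 m^2
Step 2: GSM = 5.39 g / 0.028 m^2 = 192.5 g/m^2

192.5 g/m^2


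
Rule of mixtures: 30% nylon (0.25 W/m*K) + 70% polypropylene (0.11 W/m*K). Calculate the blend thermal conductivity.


Formula: Blend property = (fraction_A * property_A) + (fraction_B * property_B)
Step 1: Contribution A = 30/100 * 0.25 W/m*K = 0.075 W/m*K
Step 2: Contribution B = 70/100 * 0.11 W/m*K = 0.077 W/m*K
Step 3: Blend thermal conductivity = 0.075 + 0.077 = 0.152 W/m*K

0.152 W/m*K


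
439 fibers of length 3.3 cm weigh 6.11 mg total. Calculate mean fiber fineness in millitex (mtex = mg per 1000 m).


Formula: fineness (mtex) = mass (mg) / total length (km) = (mass_mg / total_length_m) * 1000
Step 1: Convert fiber length: 3.3 cm = 0.033 m
Step 2: Total fiber length = 439 * 0.033 = 14.487 m
Step 3: Linear density = 6.11 mg / 14.487 m = 0.4218 mg/m
Step 4: fineness = 0.4218 * 1000 = 421.8 mtex

421.8 mtex


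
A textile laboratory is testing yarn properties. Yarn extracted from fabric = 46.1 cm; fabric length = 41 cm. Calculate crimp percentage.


Formula: Crimp% = ((L_yarn - L_fabric) / L_fabric) * 100
Step 1: Extension = 46.1 - 41 = 5.1 cm
Step 2: Crimp% = (5.1 / 41) * 100
Step 3: Crimp% = 0.12439 * 100 = 12.439% ≈ 12.4%

12.4%


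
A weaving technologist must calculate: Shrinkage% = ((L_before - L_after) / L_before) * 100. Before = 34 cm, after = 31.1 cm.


Formula: Shrinkage% = ((L_before - L_after) / L_before) * 100
Step 1: Shrinkage = 34 - 31.1 = 2.9 cm
Step 2: Shrinkage% = (2.9 / 34) * 100
Step 3: Shrinkage% = 0.085294 * 100 = 8.5294% ≈ 8.5%

8.5%


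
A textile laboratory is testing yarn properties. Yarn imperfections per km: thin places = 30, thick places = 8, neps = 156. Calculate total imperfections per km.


Formula: Total = thin places + thick places + neps
Total = 30 + 8 + 156
Total = 194 imperfections/km

194 imperfections/km


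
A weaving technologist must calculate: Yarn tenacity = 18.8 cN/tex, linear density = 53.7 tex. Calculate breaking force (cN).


Formula: Breaking force = Tenacity * Linear density
F = 18.8 cN/tex * 53.7 tex
F = 1009.56 cN

1009.56 cN


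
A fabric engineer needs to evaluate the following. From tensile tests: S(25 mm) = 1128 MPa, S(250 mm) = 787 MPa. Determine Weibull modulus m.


Formula: m = ln(L1/L2) / ln(S2/S1)
Step 1: ln(L1/L2) = ln(25/250) = -2.30259
Step 2: S2/S1 = 787/1128 = 0.6977
Step 3: ln(S2/S1) = ln(0.6977) = -0.35997
Step 4: m = -2.30259 / -0.35997 = 6.40

6.40 (Weibull m)


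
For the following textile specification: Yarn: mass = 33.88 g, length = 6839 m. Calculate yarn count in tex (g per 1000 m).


Formula: Tex = (mass_g / length_m) * 1000
Substituting: Tex = (33.88 / 6839) * 1000
Intermediate: 33.88 / 6839 = 0.00495394 g/m
Tex = 0.00495394 * 1000 = 4.95 tex

4.95 tex


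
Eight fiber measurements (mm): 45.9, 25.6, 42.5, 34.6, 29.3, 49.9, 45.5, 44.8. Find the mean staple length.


Formula: Mean = sum of lengths / count
Sum = 45.9 + 25.6 + 42.5 + 34.6 + 29.3 + 49.9 + 45.5 + 44.8
Sum = 318.1 mm
Mean = 318.1 / 8 = 39.76 mm

39.76 mm


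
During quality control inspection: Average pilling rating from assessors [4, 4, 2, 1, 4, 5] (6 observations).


Formula: Mean = sum / count
Sum = 4 + 4 + 2 + 1 + 4 + 5 = 20
Mean = 20 / 6 = 3.3

3.3


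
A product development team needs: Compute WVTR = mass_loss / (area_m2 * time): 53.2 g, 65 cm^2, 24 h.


Formula: WVTR = mass_loss / (area * time)
Step 1: Convert area: 65 cm^2 = 0.0065 m^2
Step 2: WVTR = 53.2 g / (0.0065 m^2 * 24 h)
Step 3: WVTR = 53.2 / 0.156 = 341.0 g/m^2/h

341.0 g/m^2/h


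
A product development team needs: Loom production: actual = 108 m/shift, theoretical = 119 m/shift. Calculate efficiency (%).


Formula: Efficiency% = (Actual output / Theoretical output) * 100
Efficiency% = (108 / 119) * 100
Efficiency% = 0.907563 * 100 = 90.7563% ≈ 90.8%

90.8%


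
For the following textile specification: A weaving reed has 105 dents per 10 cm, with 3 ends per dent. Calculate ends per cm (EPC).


Formula: EPC = (dents per 10 cm * ends per dent) / 10
Step 1: Total ends per 10 cm = 105 * 3 = 315
Step 2: EPC = 315 / 10 = 31.5 ends/cm

31.5 ends/cm


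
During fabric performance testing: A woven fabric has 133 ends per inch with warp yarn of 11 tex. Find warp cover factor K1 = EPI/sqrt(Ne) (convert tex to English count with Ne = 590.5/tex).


Formula: K1 = EPI / sqrt(Ne), with Ne = 590.5 / tex_warp
Step 1: Ne = 590.5 / 11 = 53.682
Step 2: sqrt(Ne) = sqrt(53.682) = 7.3268
Step 3: K1 = 133 / 7.3268 = 18.2

18.2


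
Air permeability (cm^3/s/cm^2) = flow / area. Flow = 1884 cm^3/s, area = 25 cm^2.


Formula: Air Permeability = Airflow / Test Area
AP = 1884 cm^3/s / 25 cm^2
AP = 75.4 cm^3/s/cm^2

75.4 cm^3/s/cm^2


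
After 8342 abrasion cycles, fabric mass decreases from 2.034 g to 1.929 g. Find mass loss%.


Formula: Mass loss% = ((m_before - m_after) / m_before) * 100
Step 1: Mass loss = 2.034 - 1.929 = 0.105 g
Step 2: Ratio = 0.105 / 2.034 = 0.0516224
Step 3: Mass loss% = 0.0516224 * 100 = 5.16224% ≈ 5.16%

5.16%


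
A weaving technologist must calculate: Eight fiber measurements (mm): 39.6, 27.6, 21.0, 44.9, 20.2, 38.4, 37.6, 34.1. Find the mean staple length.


Formula: Mean = sum of lengths / count
Sum = 39.6 + 27.6 + 21.0 + 44.9 + 20.2 + 38.4 + 37.6 + 34.1
Sum = 263.4 mm
Mean = 263.4 / 8 = 32.93 mm

32.93 mm


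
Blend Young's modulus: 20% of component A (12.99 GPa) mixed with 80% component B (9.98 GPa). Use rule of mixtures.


Formula: Blend property = (fraction_A * property_A) + (fraction_B * property_B)
Step 1: Contribution A = 20/100 * 12.99 GPa = 2.598 GPa
Step 2: Contribution B = 80/100 * 9.98 GPa = 7.984 GPa
Step 3: Blend Young's modulus = 2.598 + 7.984 = 10.582 GPa

10.582 GPa


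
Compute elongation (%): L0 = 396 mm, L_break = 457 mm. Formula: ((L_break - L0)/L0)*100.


Formula: Elongation (%) = ((L_break - L0) / L0) * 100
Step 1: Extension = 457 - 396 = 61 mm
Step 2: Elongation = (61 / 396) * 100
Step 3: Elongation = 0.15404 * 100 = 15.404% ≈ 15.4%

15.4%


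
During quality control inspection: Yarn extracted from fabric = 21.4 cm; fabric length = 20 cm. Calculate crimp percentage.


Formula: Crimp% = ((L_yarn - L_fabric) / L_fabric) * 100
Step 1: Extension = 21.4 - 20 = 1.4 cm
Step 2: Crimp% = (1.4 / 20) * 100
Step 3: Crimp% = 0.07 * 100 = 7.0%

7.0%


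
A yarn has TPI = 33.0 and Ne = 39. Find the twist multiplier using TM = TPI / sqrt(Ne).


Formula: TM = TPI / sqrt(Ne)
Step 1: sqrt(Ne) = sqrt(39) = 6.245
Step 2: TM = 33.0 / 6.245 = 5.28

5.28 TM


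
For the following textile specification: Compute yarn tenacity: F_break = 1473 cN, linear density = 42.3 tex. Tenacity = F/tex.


Formula: Tenacity = Breaking force / Linear density
Tenacity = 1473 cN / 42.3 tex
Tenacity = 34.82 cN/tex

34.82 cN/tex


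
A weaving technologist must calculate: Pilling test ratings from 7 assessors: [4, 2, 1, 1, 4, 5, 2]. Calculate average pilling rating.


Formula: Mean = sum / count
Sum = 4 + 2 + 1 + 1 + 4 + 5 + 2 = 19
Mean = 19 / 7 = 2.7

2.7


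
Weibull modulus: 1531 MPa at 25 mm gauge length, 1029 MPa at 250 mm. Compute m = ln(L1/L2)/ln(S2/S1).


Formula: m = ln(L1/L2) / ln(S2/S1)
Step 1: ln(L1/L2) = ln(25/250) = -2.30259
Step 2: S2/S1 = 1029/1531 = 0.67211
Step 3: ln(S2/S1) = ln(0.67211) = -0.39733
Step 4: m = -2.30259 / -0.39733 = 5.80

5.80 (Weibull m)


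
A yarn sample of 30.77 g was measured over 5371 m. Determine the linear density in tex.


Formula: Tex = (mass_g / length_m) * 1000
Substituting: Tex = (30.77 / 5371) * 1000
Intermediate: 30.77 / 5371 = 0.00572891 g/m
Tex = 0.00572891 * 1000 = 5.73 tex

5.73 tex


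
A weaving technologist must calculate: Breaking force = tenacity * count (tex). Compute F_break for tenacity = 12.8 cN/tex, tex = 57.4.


Formula: Breaking force = Tenacity * Linear density
F = 12.8 cN/tex * 57.4 tex
F = 734.72 cN

734.72 cN


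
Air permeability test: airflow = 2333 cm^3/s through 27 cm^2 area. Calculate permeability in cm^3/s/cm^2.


Formula: Air Permeability = Airflow / Test Area
AP = 2333 cm^3/s / 27 cm^2
AP = 86.4 cm^3/s/cm^2

86.4 cm^3/s/cm^2


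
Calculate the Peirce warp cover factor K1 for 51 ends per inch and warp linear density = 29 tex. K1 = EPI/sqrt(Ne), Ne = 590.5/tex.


Formula: K1 = EPI / sqrt(Ne), with Ne = 590.5 / tex_warp
Step 1: Ne = 590.5 / 29 = 20.362
Step 2: sqrt(Ne) = sqrt(20.362) = 4.5124
Step 3: K1 = 51 / 4.5124 = 11.3

11.3


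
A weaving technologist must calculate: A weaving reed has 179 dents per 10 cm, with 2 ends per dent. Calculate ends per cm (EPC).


Formula: EPC = (dents per 10 cm * ends per dent) / 10
Step 1: Total ends per 10 cm = 179 * 2 = 358
Step 2: EPC = 358 / 10 = 35.8 ends/cm

35.8 ends/cm


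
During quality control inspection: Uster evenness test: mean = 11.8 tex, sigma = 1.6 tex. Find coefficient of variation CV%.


Formula: CV% = (standard deviation / mean) * 100
Step 1: Ratio = 1.6 / 11.8 = 0.135593
Step 2: CV% = 0.135593 * 100 = 13.5593% ≈ 13.6%

13.6%


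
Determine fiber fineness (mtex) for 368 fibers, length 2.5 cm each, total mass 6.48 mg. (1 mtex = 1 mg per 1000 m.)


Formula: fineness (mtex) = mass (mg) / total length (km) = (mass_mg / total_length_m) * 1000
Step 1: Convert fiber length: 2.5 cm = 0.025 m
Step 2: Total fiber length = 368 * 0.025 = 9.2 m
Step 3: Linear density = 6.48 mg / 9.2 m = 0.7043 mg/m
Step 4: fineness = 0.7043 * 1000 = 704.3 mtex

704.3 mtex


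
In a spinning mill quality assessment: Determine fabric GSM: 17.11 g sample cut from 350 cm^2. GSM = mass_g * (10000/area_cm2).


Formula: GSM = mass_g / area_m2
Step 1: Convert area: 350 cm^2 = 350 / 10000 = 0.035 m^2
Step 2: GSM = 17.11 g / 0.035 m^2 = 488.9 g/m^2

488.9 g/m^2


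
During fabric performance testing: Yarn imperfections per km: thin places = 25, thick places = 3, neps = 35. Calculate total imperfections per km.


Formula: Total = thin places + thick places + neps
Total = 25 + 3 + 35
Total = 63 imperfections/km

63 imperfections/km


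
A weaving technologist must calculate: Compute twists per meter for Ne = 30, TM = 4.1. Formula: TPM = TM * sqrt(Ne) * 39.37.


Formula: TPM = TM * sqrt(Ne) * 39.37
Step 1: sqrt(Ne) = sqrt(30) = 5.4772
Step 2: TM * sqrt(Ne) = 4.1 * 5.4772 = 22.4565
Step 3: TPM = 22.4565 * 39.37 = 884 twists/m

884 twists/m


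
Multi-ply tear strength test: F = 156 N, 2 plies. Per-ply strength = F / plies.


Formula: Per-ply strength = Total force / Number of plies
Per-ply = 156 N / 2
Per-ply = 78 N

78 N


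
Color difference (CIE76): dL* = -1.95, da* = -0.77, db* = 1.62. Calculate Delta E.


Formula: Delta E = sqrt(dL*^2 + da*^2 + db*^2)
Step 1: dL*^2 = (-1.95)^2 = 3.8025
Step 2: da*^2 = (-0.77)^2 = 0.5929
Step 3: db*^2 = 1.62^2 = 2.6244
Step 4: Sum = 3.8025 + 0.5929 + 2.6244 = 7.0198
Step 5: Delta E = sqrt(7.0198) = 2.65

2.65 Delta E


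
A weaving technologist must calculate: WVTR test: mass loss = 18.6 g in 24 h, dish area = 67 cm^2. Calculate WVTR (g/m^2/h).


Formula: WVTR = mass_loss / (area * time)
Step 1: Convert area: 67 cm^2 = 0.0067 m^2
Step 2: WVTR = 18.6 g / (0.0067 m^2 * 24 h)
Step 3: WVTR = 18.6 / 0.1608 = 115.7 g/m^2/h

115.7 g/m^2/h


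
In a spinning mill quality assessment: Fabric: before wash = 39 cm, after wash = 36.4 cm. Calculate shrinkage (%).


Formula: Shrinkage% = ((L_before - L_after) / L_before) * 100
Step 1: Shrinkage = 39 - 36.4 = 2.6 cm
Step 2: Shrinkage% = (2.6 / 39) * 100
Step 3: Shrinkage% = 0.066667 * 100 = 6.6667% ≈ 6.7%

6.7%


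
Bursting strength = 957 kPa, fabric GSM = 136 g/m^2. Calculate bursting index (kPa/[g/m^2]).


Formula: Bursting Index = Bursting Strength / Fabric GSM
BI = 957 kPa / 136 g/m^2
BI = 7.037 kPa/(g/m^2)

7.037 kPa/(g/m^2)


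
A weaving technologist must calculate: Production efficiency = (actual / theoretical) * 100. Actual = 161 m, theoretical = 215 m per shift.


Formula: Efficiency% = (Actual output / Theoretical output) * 100
Efficiency% = (161 / 215) * 100
Efficiency% = 0.748837 * 100 = 74.8837% ≈ 74.9%

74.9%


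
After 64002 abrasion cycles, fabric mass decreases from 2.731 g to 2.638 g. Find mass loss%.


Formula: Mass loss% = ((m_before - m_after) / m_before) * 100
Step 1: Mass loss = 2.731 - 2.638 = 0.093 g
Step 2: Ratio = 0.093 / 2.731 = 0.0340535
Step 3: Mass loss% = 0.0340535 * 100 = 3.40535% ≈ 3.41%

3.41%


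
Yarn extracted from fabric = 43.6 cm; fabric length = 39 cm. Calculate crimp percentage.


Formula: Crimp% = ((L_yarn - L_fabric) / L_fabric) * 100
Step 1: Extension = 43.6 - 39 = 4.6 cm
Step 2: Crimp% = (4.6 / 39) * 100
Step 3: Crimp% = 0.117949 * 100 = 11.7949% ≈ 11.8%

11.8%


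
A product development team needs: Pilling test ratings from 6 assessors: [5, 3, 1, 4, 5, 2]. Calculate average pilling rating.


Formula: Mean = sum / count
Sum = 5 + 3 + 1 + 4 + 5 + 2 = 20
Mean = 20 / 6 = 3.3

3.3


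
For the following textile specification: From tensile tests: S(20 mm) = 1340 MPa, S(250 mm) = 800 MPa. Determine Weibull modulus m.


Formula: m = ln(L1/L2) / ln(S2/S1)
Step 1: ln(L1/L2) = ln(20/250) = -2.52573
Step 2: S2/S1 = 800/1340 = 0.59701
Step 3: ln(S2/S1) = ln(0.59701) = -0.51582
Step 4: m = -2.52573 / -0.51582 = 4.90

4.90 (Weibull m)


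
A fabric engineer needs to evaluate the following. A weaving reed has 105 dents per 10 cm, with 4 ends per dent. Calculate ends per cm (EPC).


Formula: EPC = (dents per 10 cm * ends per dent) / 10
Step 1: Total ends per 10 cm = 105 * 4 = 420
Step 2: EPC = 420 / 10 = 42.0 ends/cm

42.0 ends/cm


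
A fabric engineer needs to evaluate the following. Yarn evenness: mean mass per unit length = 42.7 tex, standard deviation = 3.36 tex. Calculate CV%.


Formula: CV% = (standard deviation / mean) * 100
Step 1: Ratio = 3.36 / 42.7 = 0.078689
Step 2: CV% = 0.078689 * 100 = 7.8689% ≈ 7.9%

7.9%


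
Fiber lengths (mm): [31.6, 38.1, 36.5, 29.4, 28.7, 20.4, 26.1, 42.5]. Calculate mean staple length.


Formula: Mean = sum of lengths / count
Sum = 31.6 + 38.1 + 36.5 + 29.4 + 28.7 + 20.4 + 26.1 + 42.5
Sum = 253.3 mm
Mean = 253.3 / 8 = 31.66 mm

31.66 mm


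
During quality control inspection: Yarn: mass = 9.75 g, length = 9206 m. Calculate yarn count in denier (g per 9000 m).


Formula: den = (mass_g / length_m) * 9000
Substituting: den = (9.75 / 9206) * 9000
Intermediate: 9.75 / 9206 = 0.00105909 g/m
den = 0.00105909 * 9000 = 9.5 denier

9.5 denier


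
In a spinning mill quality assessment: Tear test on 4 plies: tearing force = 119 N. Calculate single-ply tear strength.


Formula: Per-ply strength = Total force / Number of plies
Per-ply = 119 N / 4
Per-ply = 29.75 N

29.75 N


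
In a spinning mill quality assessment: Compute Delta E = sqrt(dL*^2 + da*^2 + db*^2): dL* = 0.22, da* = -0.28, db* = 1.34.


Formula: Delta E = sqrt(dL*^2 + da*^2 + db*^2)
Step 1: dL*^2 = 0.22^2 = 0.0484
Step 2: da*^2 = (-0.28)^2 = 0.0784
Step 3: db*^2 = 1.34^2 = 1.7956
Step 4: Sum = 0.0484 + 0.0784 + 1.7956 = 1.9224
Step 5: Delta E = sqrt(1.9224) = 1.39

1.39 Delta E


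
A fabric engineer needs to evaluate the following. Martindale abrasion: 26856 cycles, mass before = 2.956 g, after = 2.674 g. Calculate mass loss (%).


Formula: Mass loss% = ((m_before - m_after) / m_before) * 100
Step 1: Mass loss = 2.956 - 2.674 = 0.282 g
Step 2: Ratio = 0.282 / 2.956 = 0.0953992
Step 3: Mass loss% = 0.0953992 * 100 = 9.53992% ≈ 9.54%

9.54%


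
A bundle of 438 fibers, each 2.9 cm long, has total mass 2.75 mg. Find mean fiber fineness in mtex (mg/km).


Formula: fineness (mtex) = mass (mg) / total length (km) = (mass_mg / total_length_m) * 1000
Step 1: Convert fiber length: 2.9 cm = 0.029 m
Step 2: Total fiber length = 438 * 0.029 = 12.702 m
Step 3: Linear density = 2.75 mg / 12.702 m = 0.2165 mg/m
Step 4: fineness = 0.2165 * 1000 = 216.5 mtex

216.5 mtex


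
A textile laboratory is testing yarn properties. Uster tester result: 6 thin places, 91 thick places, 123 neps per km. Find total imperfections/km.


Formula: Total = thin places + thick places + neps
Total = 6 + 91 + 123
Total = 220 imperfections/km

220 imperfections/km


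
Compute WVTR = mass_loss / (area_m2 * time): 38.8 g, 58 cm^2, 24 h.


Formula: WVTR = mass_loss / (area * time)
Step 1: Convert area: 58 cm^2 = 0.0058 m^2
Step 2: WVTR = 38.8 g / (0.0058 m^2 * 24 h)
Step 3: WVTR = 38.8 / 0.1392 = 278.7 g/m^2/h

278.7 g/m^2/h


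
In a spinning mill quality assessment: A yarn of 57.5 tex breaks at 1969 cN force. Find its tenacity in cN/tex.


Formula: Tenacity = Breaking force / Linear density
Tenacity = 1969 cN / 57.5 tex
Tenacity = 34.24 cN/tex

34.24 cN/tex


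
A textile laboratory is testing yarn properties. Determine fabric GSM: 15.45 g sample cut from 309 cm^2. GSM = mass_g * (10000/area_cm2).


Formula: GSM = mass_g / area_m2
Step 1: Convert area: 309 cm^2 = 309 / 10000 = 0.0309 m^2
Step 2: GSM = 15.45 g / 0.0309 m^2 = 500.0 g/m^2

500.0 g/m^2


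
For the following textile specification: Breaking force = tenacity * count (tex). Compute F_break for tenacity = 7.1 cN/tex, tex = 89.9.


Formula: Breaking force = Tenacity * Linear density
F = 7.1 cN/tex * 89.9 tex
F = 638.29 cN

638.29 cN


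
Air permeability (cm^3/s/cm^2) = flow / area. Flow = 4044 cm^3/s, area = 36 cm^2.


Formula: Air Permeability = Airflow / Test Area
AP = 4044 cm^3/s / 36 cm^2
AP = 112.3 cm^3/s/cm^2

112.3 cm^3/s/cm^2


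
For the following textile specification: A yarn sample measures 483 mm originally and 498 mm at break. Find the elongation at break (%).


Formula: Elongation (%) = ((L_break - L0) / L0) * 100
Step 1: Extension = 498 - 483 = 15 mm
Step 2: Elongation = (15 / 483) * 100
Step 3: Elongation = 0.031056 * 100 = 3.1056% ≈ 3.1%

3.1%


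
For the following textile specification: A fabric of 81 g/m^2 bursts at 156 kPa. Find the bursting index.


Formula: Bursting Index = Bursting Strength / Fabric GSM
BI = 156 kPa / 81 g/m^2
BI = 1.926 kPa/(g/m^2)

1.926 kPa/(g/m^2)


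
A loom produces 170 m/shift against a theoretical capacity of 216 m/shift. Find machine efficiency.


Formula: Efficiency% = (Actual output / Theoretical output) * 100
Efficiency% = (170 / 216) * 100
Efficiency% = 0.787037 * 100 = 78.7037% ≈ 78.7%

78.7%


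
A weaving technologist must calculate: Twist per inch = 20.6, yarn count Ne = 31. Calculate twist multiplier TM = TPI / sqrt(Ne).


Formula: TM = TPI / sqrt(Ne)
Step 1: sqrt(Ne) = sqrt(31) = 5.5678
Step 2: TM = 20.6 / 5.5678 = 3.70

3.70 TM


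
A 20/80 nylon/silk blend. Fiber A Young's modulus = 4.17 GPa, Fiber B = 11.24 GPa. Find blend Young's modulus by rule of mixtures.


Formula: Blend property = (fraction_A * property_A) + (fraction_B * property_B)
Step 1: Contribution A = 20/100 * 4.17 GPa = 0.834 GPa
Step 2: Contribution B = 80/100 * 11.24 GPa = 8.992 GPa
Step 3: Blend Young's modulus = 0.834 + 8.992 = 9.826 GPa

9.826 GPa


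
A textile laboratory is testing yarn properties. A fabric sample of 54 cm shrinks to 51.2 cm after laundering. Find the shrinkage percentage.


Formula: Shrinkage% = ((L_before - L_after) / L_before) * 100
Step 1: Shrinkage = 54 - 51.2 = 2.8 cm
Step 2: Shrinkage% = (2.8 / 54) * 100
Step 3: Shrinkage% = 0.051852 * 100 = 5.1852% ≈ 5.2%

5.2%


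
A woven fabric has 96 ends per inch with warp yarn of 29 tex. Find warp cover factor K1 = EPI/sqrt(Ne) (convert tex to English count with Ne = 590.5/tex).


Formula: K1 = EPI / sqrt(Ne), with Ne = 590.5 / tex_warp
Step 1: Ne = 590.5 / 29 = 20.362
Step 2: sqrt(Ne) = sqrt(20.362) = 4.5124
Step 3: K1 = 96 / 4.5124 = 21.3

21.3


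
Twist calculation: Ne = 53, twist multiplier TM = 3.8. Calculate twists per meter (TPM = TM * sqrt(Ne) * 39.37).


Formula: TPM = TM * sqrt(Ne) * 39.37
Step 1: sqrt(Ne) = sqrt(53) = 7.2801
Step 2: TM * sqrt(Ne) = 3.8 * 7.2801 = 27.6644
Step 3: TPM = 27.6644 * 39.37 = 1089 twists/m

1089 twists/m


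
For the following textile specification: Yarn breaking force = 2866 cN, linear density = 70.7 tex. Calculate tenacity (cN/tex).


Formula: Tenacity = Breaking force / Linear density
Tenacity = 2866 cN / 70.7 tex
Tenacity = 40.54 cN/tex

40.54 cN/tex


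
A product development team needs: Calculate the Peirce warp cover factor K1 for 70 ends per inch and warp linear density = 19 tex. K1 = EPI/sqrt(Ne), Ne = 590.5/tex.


Formula: K1 = EPI / sqrt(Ne), with Ne = 590.5 / tex_warp
Step 1: Ne = 590.5 / 19 = 31.079
Step 2: sqrt(Ne) = sqrt(31.079) = 5.5749
Step 3: K1 = 70 / 5.5749 = 12.6

12.6


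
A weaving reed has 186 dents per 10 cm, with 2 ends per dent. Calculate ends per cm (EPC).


Formula: EPC = (dents per 10 cm * ends per dent) / 10
Step 1: Total ends per 10 cm = 186 * 2 = 372
Step 2: EPC = 372 / 10 = 37.2 ends/cm

37.2 ends/cm


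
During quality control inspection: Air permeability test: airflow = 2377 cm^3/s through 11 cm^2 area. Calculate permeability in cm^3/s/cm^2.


Formula: Air Permeability = Airflow / Test Area
AP = 2377 cm^3/s / 11 cm^2
AP = 216.1 cm^3/s/cm^2

216.1 cm^3/s/cm^2


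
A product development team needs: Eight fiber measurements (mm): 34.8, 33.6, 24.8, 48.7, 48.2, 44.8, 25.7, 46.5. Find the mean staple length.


Formula: Mean = sum of lengths / count
Sum = 34.8 + 33.6 + 24.8 + 48.7 + 48.2 + 44.8 + 25.7 + 46.5
Sum = 307.1 mm
Mean = 307.1 / 8 = 38.39 mm

38.39 mm


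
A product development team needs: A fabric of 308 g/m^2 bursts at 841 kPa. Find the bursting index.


Formula: Bursting Index = Bursting Strength / Fabric GSM
BI = 841 kPa / 308 g/m^2
BI = 2.731 kPa/(g/m^2)

2.731 kPa/(g/m^2)


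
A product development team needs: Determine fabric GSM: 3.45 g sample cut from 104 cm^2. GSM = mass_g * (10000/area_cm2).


Formula: GSM = mass_g / area_m2
Step 1: Convert area: 104 cm^2 = 104 / 10000 = 0.0104 m^2
Step 2: GSM = 3.45 g / 0.0104 m^2 = 331.7 g/m^2

331.7 g/m^2


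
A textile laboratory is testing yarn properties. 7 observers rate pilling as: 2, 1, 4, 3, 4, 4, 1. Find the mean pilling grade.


Formula: Mean = sum / count
Sum = 2 + 1 + 4 + 3 + 4 + 4 + 1 = 19
Mean = 19 / 7 = 2.7

2.7


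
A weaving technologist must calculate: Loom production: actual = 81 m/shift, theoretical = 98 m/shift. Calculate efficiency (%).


Formula: Efficiency% = (Actual output / Theoretical output) * 100
Efficiency% = (81 / 98) * 100
Efficiency% = 0.826531 * 100 = 82.6531% ≈ 82.7%

82.7%


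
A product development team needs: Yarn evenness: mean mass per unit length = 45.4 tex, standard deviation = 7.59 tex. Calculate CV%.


Formula: CV% = (standard deviation / mean) * 100
Step 1: Ratio = 7.59 / 45.4 = 0.167181
Step 2: CV% = 0.167181 * 100 = 16.7181% ≈ 16.7%

16.7%


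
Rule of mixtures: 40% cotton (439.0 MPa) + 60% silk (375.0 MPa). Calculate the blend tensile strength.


Formula: Blend property = (fraction_A * property_A) + (fraction_B * property_B)
Step 1: Contribution A = 40/100 * 439.0 MPa = 175.6 MPa
Step 2: Contribution B = 60/100 * 375.0 MPa = 225.0 MPa
Step 3: Blend tensile strength = 175.6 + 225.0 = 400.6 MPa

400.6 MPa


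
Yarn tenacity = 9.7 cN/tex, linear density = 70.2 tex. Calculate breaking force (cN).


Formula: Breaking force = Tenacity * Linear density
F = 9.7 cN/tex * 70.2 tex
F = 680.94 cN

680.94 cN


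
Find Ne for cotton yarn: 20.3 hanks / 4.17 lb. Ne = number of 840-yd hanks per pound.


Formula: Ne = hanks / mass_lb
Substituting: Ne = 20.3 / 4.17
Ne = 4.9

4.9 Ne


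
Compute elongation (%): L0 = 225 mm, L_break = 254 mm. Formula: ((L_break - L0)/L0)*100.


Formula: Elongation (%) = ((L_break - L0) / L0) * 100
Step 1: Extension = 254 - 225 = 29 mm
Step 2: Elongation = (29 / 225) * 100
Step 3: Elongation = 0.128889 * 100 = 12.8889% ≈ 12.9%

12.9%


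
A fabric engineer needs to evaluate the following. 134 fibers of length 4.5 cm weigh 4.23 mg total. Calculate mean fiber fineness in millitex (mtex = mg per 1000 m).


Formula: fineness (mtex) = mass (mg) / total length (km) = (mass_mg / total_length_m) * 1000
Step 1: Convert fiber length: 4.5 cm = 0.045 m
Step 2: Total fiber length = 134 * 0.045 = 6.03 m
Step 3: Linear density = 4.23 mg / 6.03 m = 0.7015 mg/m
Step 4: fineness = 0.7015 * 1000 = 701.5 mtex

701.5 mtex


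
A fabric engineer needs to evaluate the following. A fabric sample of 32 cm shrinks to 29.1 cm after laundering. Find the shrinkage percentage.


Formula: Shrinkage% = ((L_before - L_after) / L_before) * 100
Step 1: Shrinkage = 32 - 29.1 = 2.9 cm
Step 2: Shrinkage% = (2.9 / 32) * 100
Step 3: Shrinkage% = 0.090625 * 100 = 9.0625% ≈ 9.1%

9.1%


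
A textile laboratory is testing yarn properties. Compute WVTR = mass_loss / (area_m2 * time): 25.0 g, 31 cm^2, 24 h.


Formula: WVTR = mass_loss / (area * time)
Step 1: Convert area: 31 cm^2 = 0.0031 m^2
Step 2: WVTR = 25.0 g / (0.0031 m^2 * 24 h)
Step 3: WVTR = 25.0 / 0.0744 = 336.0 g/m^2/h

336.0 g/m^2/h


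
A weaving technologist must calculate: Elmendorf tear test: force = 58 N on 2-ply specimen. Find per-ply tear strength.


Formula: Per-ply strength = Total force / Number of plies
Per-ply = 58 N / 2
Per-ply = 29 N

29 N


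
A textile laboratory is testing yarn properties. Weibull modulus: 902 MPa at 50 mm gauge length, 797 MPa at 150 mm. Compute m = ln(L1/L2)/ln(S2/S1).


Formula: m = ln(L1/L2) / ln(S2/S1)
Step 1: ln(L1/L2) = ln(50/150) = -1.09861
Step 2: S2/S1 = 797/902 = 0.88359
Step 3: ln(S2/S1) = ln(0.88359) = -0.12376
Step 4: m = -1.09861 / -0.12376 = 8.88

8.88 (Weibull m)


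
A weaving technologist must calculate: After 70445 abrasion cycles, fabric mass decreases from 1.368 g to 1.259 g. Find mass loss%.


Formula: Mass loss% = ((m_before - m_after) / m_before) * 100
Step 1: Mass loss = 1.368 - 1.259 = 0.109 g
Step 2: Ratio = 0.109 / 1.368 = 0.0796784
Step 3: Mass loss% = 0.0796784 * 100 = 7.96784% ≈ 7.97%

7.97%


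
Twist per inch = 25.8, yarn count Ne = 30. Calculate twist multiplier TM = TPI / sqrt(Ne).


Formula: TM = TPI / sqrt(Ne)
Step 1: sqrt(Ne) = sqrt(30) = 5.4772
Step 2: TM = 25.8 / 5.4772 = 4.71

4.71 TM


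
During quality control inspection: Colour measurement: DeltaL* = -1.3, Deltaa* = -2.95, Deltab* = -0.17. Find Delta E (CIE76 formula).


Formula: Delta E = sqrt(dL*^2 + da*^2 + db*^2)
Step 1: dL*^2 = (-1.3)^2 = 1.69
Step 2: da*^2 = (-2.95)^2 = 8.7025
Step 3: db*^2 = (-0.17)^2 = 0.0289
Step 4: Sum = 1.69 + 8.7025 + 0.0289 = 10.4214
Step 5: Delta E = sqrt(10.4214) = 3.23

3.23 Delta E


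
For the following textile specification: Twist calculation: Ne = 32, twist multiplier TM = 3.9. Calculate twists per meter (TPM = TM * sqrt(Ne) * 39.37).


Formula: TPM = TM * sqrt(Ne) * 39.37
Step 1: sqrt(Ne) = sqrt(32) = 5.6569
Step 2: TM * sqrt(Ne) = 3.9 * 5.6569 = 22.0619
Step 3: TPM = 22.0619 * 39.37 = 869 twists/m

869 twists/m


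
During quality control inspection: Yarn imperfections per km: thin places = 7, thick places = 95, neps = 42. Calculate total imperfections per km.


Formula: Total = thin places + thick places + neps
Total = 7 + 95 + 42
Total = 144 imperfections/km

144 imperfections/km


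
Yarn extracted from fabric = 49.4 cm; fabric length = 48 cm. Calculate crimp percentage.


Formula: Crimp% = ((L_yarn - L_fabric) / L_fabric) * 100
Step 1: Extension = 49.4 - 48 = 1.4 cm
Step 2: Crimp% = (1.4 / 48) * 100
Step 3: Crimp% = 0.029167 * 100 = 2.9167% ≈ 2.9%

2.9%


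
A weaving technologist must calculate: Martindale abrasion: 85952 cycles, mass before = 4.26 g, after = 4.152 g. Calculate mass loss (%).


Formula: Mass loss% = ((m_before - m_after) / m_before) * 100
Step 1: Mass loss = 4.26 - 4.152 = 0.108 g
Step 2: Ratio = 0.108 / 4.26 = 0.0253521
Step 3: Mass loss% = 0.0253521 * 100 = 2.53521% ≈ 2.54%

2.54%


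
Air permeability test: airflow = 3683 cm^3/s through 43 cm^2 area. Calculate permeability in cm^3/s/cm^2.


Formula: Air Permeability = Airflow / Test Area
AP = 3683 cm^3/s / 43 cm^2
AP = 85.7 cm^3/s/cm^2

85.7 cm^3/s/cm^2


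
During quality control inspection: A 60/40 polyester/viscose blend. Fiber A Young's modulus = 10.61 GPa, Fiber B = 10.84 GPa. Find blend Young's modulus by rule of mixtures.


Formula: Blend property = (fraction_A * property_A) + (fraction_B * property_B)
Step 1: Contribution A = 60/100 * 10.61 GPa = 6.366 GPa
Step 2: Contribution B = 40/100 * 10.84 GPa = 4.336 GPa
Step 3: Blend Young's modulus = 6.366 + 4.336 = 10.702 GPa

10.702 GPa


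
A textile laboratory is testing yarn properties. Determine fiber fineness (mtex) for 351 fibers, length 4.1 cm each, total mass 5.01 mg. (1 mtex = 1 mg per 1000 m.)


Formula: fineness (mtex) = mass (mg) / total length (km) = (mass_mg / total_length_m) * 1000
Step 1: Convert fiber length: 4.1 cm = 0.041 m
Step 2: Total fiber length = 351 * 0.041 = 14.391 m
Step 3: Linear density = 5.01 mg / 14.391 m = 0.3481 mg/m
Step 4: fineness = 0.3481 * 1000 = 348.1 mtex

348.1 mtex


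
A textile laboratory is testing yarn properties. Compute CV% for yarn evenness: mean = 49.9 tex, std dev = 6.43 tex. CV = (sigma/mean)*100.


Formula: CV% = (standard deviation / mean) * 100
Step 1: Ratio = 6.43 / 49.9 = 0.128858
Step 2: CV% = 0.128858 * 100 = 12.8858% ≈ 12.9%

12.9%


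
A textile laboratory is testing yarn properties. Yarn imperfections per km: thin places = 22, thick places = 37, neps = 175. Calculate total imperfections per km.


Formula: Total = thin places + thick places + neps
Total = 22 + 37 + 175
Total = 234 imperfections/km

234 imperfections/km


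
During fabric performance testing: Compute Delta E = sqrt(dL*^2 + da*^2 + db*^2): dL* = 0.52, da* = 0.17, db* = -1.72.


Formula: Delta E = sqrt(dL*^2 + da*^2 + db*^2)
Step 1: dL*^2 = 0.52^2 = 0.2704
Step 2: da*^2 = 0.17^2 = 0.0289
Step 3: db*^2 = (-1.72)^2 = 2.9584
Step 4: Sum = 0.2704 + 0.0289 + 2.9584 = 3.2577
Step 5: Delta E = sqrt(3.2577) = 1.8

1.8 Delta E


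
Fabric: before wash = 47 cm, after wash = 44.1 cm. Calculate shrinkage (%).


Formula: Shrinkage% = ((L_before - L_after) / L_before) * 100
Step 1: Shrinkage = 47 - 44.1 = 2.9 cm
Step 2: Shrinkage% = (2.9 / 47) * 100
Step 3: Shrinkage% = 0.061702 * 100 = 6.1702% ≈ 6.2%

6.2%


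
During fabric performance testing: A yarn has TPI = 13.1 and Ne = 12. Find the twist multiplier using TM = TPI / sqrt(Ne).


Formula: TM = TPI / sqrt(Ne)
Step 1: sqrt(Ne) = sqrt(12) = 3.4641
Step 2: TM = 13.1 / 3.4641 = 3.78

3.78 TM


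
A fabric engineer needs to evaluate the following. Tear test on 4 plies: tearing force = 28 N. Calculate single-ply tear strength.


Formula: Per-ply strength = Total force / Number of plies
Per-ply = 28 N / 4
Per-ply = 7 N

7 N


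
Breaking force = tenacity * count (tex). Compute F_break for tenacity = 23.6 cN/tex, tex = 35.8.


Formula: Breaking force = Tenacity * Linear density
F = 23.6 cN/tex * 35.8 tex
F = 844.88 cN

844.88 cN


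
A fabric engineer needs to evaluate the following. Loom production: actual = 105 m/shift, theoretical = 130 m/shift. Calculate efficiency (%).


Formula: Efficiency% = (Actual output / Theoretical output) * 100
Efficiency% = (105 / 130) * 100
Efficiency% = 0.807692 * 100 = 80.7692% ≈ 80.8%

80.8%


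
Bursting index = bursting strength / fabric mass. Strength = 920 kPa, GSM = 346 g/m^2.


Formula: Bursting Index = Bursting Strength / Fabric GSM
BI = 920 kPa / 346 g/m^2
BI = 2.659 kPa/(g/m^2)

2.659 kPa/(g/m^2)


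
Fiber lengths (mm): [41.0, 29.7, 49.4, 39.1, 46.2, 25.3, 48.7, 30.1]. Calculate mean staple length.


Formula: Mean = sum of lengths / count
Sum = 41.0 + 29.7 + 49.4 + 39.1 + 46.2 + 25.3 + 48.7 + 30.1
Sum = 309.5 mm
Mean = 309.5 / 8 = 38.69 mm

38.69 mm


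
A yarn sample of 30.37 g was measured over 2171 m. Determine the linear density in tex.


Formula: Tex = (mass_g / length_m) * 1000
Substituting: Tex = (30.37 / 2171) * 1000
Intermediate: 30.37 / 2171 = 0.01398895 g/m
Tex = 0.01398895 * 1000 = 13.99 tex

13.99 tex


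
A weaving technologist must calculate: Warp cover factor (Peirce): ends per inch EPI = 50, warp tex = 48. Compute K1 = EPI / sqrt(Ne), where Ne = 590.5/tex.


Formula: K1 = EPI / sqrt(Ne), with Ne = 590.5 / tex_warp
Step 1: Ne = 590.5 / 48 = 12.302
Step 2: sqrt(Ne) = sqrt(12.302) = 3.5074
Step 3: K1 = 50 / 3.5074 = 14.3

14.3


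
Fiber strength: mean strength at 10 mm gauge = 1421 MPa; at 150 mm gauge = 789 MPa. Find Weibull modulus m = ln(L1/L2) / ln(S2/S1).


Formula: m = ln(L1/L2) / ln(S2/S1)
Step 1: ln(L1/L2) = ln(10/150) = -2.70805
Step 2: S2/S1 = 789/1421 = 0.55524
Step 3: ln(S2/S1) = ln(0.55524) = -0.58835
Step 4: m = -2.70805 / -0.58835 = 4.60

4.60 (Weibull m)


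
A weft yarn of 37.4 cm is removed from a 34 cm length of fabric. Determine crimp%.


Formula: Crimp% = ((L_yarn - L_fabric) / L_fabric) * 100
Step 1: Extension = 37.4 - 34 = 3.4 cm
Step 2: Crimp% = (3.4 / 34) * 100
Step 3: Crimp% = 0.1 * 100 = 10.0%

10.0%


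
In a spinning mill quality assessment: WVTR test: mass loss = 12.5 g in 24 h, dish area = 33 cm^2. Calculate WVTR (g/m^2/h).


Formula: WVTR = mass_loss / (area * time)
Step 1: Convert area: 33 cm^2 = 0.0033 m^2
Step 2: WVTR = 12.5 g / (0.0033 m^2 * 24 h)
Step 3: WVTR = 12.5 / 0.0792 = 157.8 g/m^2/h

157.8 g/m^2/h


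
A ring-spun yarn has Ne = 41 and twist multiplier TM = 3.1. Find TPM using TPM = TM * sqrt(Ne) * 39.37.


Formula: TPM = TM * sqrt(Ne) * 39.37
Step 1: sqrt(Ne) = sqrt(41) = 6.4031
Step 2: TM * sqrt(Ne) = 3.1 * 6.4031 = 19.8496
Step 3: TPM = 19.8496 * 39.37 = 781 twists/m

781 twists/m


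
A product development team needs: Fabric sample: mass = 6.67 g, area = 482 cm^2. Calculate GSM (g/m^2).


Formula: GSM = mass_g / area_m2
Step 1: Convert area: 482 cm^2 = 482 / 10000 = 0.0482 m^2
Step 2: GSM = 6.67 g / 0.0482 m^2 = 138.4 g/m^2

138.4 g/m^2


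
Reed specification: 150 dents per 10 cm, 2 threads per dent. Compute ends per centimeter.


Formula: EPC = (dents per 10 cm * ends per dent) / 10
Step 1: Total ends per 10 cm = 150 * 2 = 300
Step 2: EPC = 300 / 10 = 30.0 ends/cm

30.0 ends/cm


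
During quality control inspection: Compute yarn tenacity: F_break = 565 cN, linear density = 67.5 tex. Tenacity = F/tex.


Formula: Tenacity = Breaking force / Linear density
Tenacity = 565 cN / 67.5 tex
Tenacity = 8.37 cN/tex

8.37 cN/tex


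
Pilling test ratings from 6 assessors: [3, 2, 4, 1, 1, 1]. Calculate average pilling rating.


Formula: Mean = sum / count
Sum = 3 + 2 + 4 + 1 + 1 + 1 = 12
Mean = 12 / 6 = 2.0

2.0


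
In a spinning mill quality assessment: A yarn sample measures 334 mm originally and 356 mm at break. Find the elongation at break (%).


Formula: Elongation (%) = ((L_break - L0) / L0) * 100
Step 1: Extension = 356 - 334 = 22 mm
Step 2: Elongation = (22 / 334) * 100
Step 3: Elongation = 0.065868 * 100 = 6.5868% ≈ 6.6%

6.6%


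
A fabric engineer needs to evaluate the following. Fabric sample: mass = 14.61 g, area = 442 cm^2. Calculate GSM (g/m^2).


Formula: GSM = mass_g / area_m2
Step 1: Convert area: 442 cm^2 = 442 / 10000 = 0.0442 m^2
Step 2: GSM = 14.61 g / 0.0442 m^2 = 330.5 g/m^2

330.5 g/m^2


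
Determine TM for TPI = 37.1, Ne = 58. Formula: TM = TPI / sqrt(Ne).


Formula: TM = TPI / sqrt(Ne)
Step 1: sqrt(Ne) = sqrt(58) = 7.6158
Step 2: TM = 37.1 / 7.6158 = 4.87

4.87 TM


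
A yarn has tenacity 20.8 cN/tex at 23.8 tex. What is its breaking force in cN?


Formula: Breaking force = Tenacity * Linear density
F = 20.8 cN/tex * 23.8 tex
F = 495.04 cN

495.04 cN


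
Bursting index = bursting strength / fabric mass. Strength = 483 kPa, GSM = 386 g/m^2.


Formula: Bursting Index = Bursting Strength / Fabric GSM
BI = 483 kPa / 386 g/m^2
BI = 1.251 kPa/(g/m^2)

1.251 kPa/(g/m^2)


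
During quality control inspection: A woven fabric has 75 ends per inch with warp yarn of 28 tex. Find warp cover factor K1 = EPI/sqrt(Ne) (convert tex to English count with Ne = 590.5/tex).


Formula: K1 = EPI / sqrt(Ne), with Ne = 590.5 / tex_warp
Step 1: Ne = 590.5 / 28 = 21.089
Step 2: sqrt(Ne) = sqrt(21.089) = 4.5923
Step 3: K1 = 75 / 4.5923 = 16.3

16.3


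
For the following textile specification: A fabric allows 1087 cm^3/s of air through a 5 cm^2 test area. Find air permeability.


Formula: Air Permeability = Airflow / Test Area
AP = 1087 cm^3/s / 5 cm^2
AP = 217.4 cm^3/s/cm^2

217.4 cm^3/s/cm^2


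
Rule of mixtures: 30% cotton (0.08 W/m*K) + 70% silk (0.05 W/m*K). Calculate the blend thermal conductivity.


Formula: Blend property = (fraction_A * property_A) + (fraction_B * property_B)
Step 1: Contribution A = 30/100 * 0.08 W/m*K = 0.024 W/m*K
Step 2: Contribution B = 70/100 * 0.05 W/m*K = 0.035 W/m*K
Step 3: Blend thermal conductivity = 0.024 + 0.035 = 0.059 W/m*K

0.059 W/m*K


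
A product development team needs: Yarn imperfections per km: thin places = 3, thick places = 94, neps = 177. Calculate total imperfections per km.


Formula: Total = thin places + thick places + neps
Total = 3 + 94 + 177
Total = 274 imperfections/km

274 imperfections/km


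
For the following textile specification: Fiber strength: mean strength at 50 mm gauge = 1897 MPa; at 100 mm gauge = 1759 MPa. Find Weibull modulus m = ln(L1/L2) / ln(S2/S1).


Formula: m = ln(L1/L2) / ln(S2/S1)
Step 1: ln(L1/L2) = ln(50/100) = -0.69315
Step 2: S2/S1 = 1759/1897 = 0.92725
Step 3: ln(S2/S1) = ln(0.92725) = -0.07553
Step 4: m = -0.69315 / -0.07553 = 9.18

9.18 (Weibull m)


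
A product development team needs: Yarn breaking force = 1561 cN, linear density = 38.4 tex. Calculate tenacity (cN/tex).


Formula: Tenacity = Breaking force / Linear density
Tenacity = 1561 cN / 38.4 tex
Tenacity = 40.65 cN/tex

40.65 cN/tex


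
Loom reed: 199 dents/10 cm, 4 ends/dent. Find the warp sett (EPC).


Formula: EPC = (dents per 10 cm * ends per dent) / 10
Step 1: Total ends per 10 cm = 199 * 4 = 796
Step 2: EPC = 796 / 10 = 79.6 ends/cm

79.6 ends/cm
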